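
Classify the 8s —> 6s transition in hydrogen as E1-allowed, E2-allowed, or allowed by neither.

Δl = 0 − 0 = +0; l_i + l_f = 0.
E1 (Δl = ±1): not satisfied.
E2 (Δl = 0,±2, l_i+l_f ≥ 2): not satisfied.

neither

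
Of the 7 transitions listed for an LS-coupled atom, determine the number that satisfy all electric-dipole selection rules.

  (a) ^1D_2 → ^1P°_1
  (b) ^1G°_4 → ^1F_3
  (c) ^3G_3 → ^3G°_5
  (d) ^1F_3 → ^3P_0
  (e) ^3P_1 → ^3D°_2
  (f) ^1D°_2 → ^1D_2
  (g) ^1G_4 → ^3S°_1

(a) allowed
(b) allowed
(c) forbidden (ΔJ fails)
(d) forbidden (parity, ΔS, ΔL, ΔJ fail)
(e) allowed
(f) allowed
(g) forbidden (ΔS, ΔL, ΔJ fail)
Total allowed: 4 of 7.

4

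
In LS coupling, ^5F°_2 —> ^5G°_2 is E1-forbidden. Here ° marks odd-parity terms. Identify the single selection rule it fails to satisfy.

parity

Parity must change: odd → odd — fails.
ΔS = 0: S: 2 → 2 — ok.
ΔL = 0, ±1 (not L=0↔0): L: 3 → 4, ΔL = +1 — ok.
ΔJ = 0, ±1 (not J=0↔0): J: 2 → 2, ΔJ = +0 — ok.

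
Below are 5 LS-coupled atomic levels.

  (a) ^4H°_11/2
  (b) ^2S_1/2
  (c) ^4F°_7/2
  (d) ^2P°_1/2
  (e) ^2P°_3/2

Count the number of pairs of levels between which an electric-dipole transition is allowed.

2

(a)–(b): forbidden (ΔS, ΔL, ΔJ).
(a)–(c): forbidden (parity, ΔL, ΔJ).
(a)–(d): forbidden (parity, ΔS, ΔL, ΔJ).
(a)–(e): forbidden (parity, ΔS, ΔL, ΔJ).
(b)–(c): forbidden (ΔS, ΔL, ΔJ).
(b)–(d): allowed.
(b)–(e): allowed.
(c)–(d): forbidden (parity, ΔS, ΔL, ΔJ).
(c)–(e): forbidden (parity, ΔS, ΔL, ΔJ).
(d)–(e): forbidden (parity).
Allowed pairs: 2 of 10.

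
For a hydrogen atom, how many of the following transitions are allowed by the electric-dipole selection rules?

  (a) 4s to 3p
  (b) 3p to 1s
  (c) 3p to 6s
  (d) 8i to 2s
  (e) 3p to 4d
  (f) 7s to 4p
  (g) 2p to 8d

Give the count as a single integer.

6

(a) allowed
(b) allowed
(c) allowed
(d) forbidden — Δl = -6 (E1 requires Δl = ±1)
(e) allowed
(f) allowed
(g) allowed
Total allowed: 6 of 7.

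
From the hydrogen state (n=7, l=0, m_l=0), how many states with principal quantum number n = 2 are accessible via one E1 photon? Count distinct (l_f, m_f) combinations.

3

E1 requires Δl = ±1, so l_f ∈ {-1, 1}; with 0 ≤ l_f ≤ n_f−1 = 1, the allowed l_f values are {1}.
For l_f = 1: m_f ∈ {m_i−1, m_i, m_i+1} ∩ [−1, 1] = {-1, 0, 1} → 3 states.
Total: 3.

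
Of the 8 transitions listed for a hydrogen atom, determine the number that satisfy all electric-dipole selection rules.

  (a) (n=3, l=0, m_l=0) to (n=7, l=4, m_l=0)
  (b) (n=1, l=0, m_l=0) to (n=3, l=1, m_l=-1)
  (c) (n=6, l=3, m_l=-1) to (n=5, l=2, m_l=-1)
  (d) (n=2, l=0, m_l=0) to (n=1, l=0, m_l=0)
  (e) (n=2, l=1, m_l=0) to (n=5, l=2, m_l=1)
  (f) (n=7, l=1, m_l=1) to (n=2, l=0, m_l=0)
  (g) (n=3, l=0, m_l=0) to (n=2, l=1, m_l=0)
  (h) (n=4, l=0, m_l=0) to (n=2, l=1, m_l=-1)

6

(a) forbidden — Δl = +4 (E1 requires Δl = ±1)
(b) allowed
(c) allowed
(d) forbidden — Δl = +0 (E1 requires Δl = ±1)
(e) allowed
(f) allowed
(g) allowed
(h) allowed
Total allowed: 6 of 8.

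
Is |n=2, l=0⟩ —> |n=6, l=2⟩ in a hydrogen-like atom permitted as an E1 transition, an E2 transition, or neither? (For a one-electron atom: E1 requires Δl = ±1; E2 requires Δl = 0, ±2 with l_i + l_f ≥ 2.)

Δl = 2 − 0 = +2; l_i + l_f = 2.
E1 (Δl = ±1): not satisfied.
E2 (Δl = 0,±2, l_i+l_f ≥ 2): satisfied.

E2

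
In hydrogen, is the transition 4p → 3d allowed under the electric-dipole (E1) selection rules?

l: 1 → 2 (Δl = +1). Δl = ±1 ✓.
All E1 selection rules are satisfied.

allowed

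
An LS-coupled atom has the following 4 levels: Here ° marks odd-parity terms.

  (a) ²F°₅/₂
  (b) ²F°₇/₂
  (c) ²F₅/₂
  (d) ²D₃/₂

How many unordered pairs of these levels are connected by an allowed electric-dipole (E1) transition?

(a)–(b): forbidden (parity).
(a)–(c): allowed.
(a)–(d): allowed.
(b)–(c): allowed.
(b)–(d): forbidden (ΔJ).
(c)–(d): forbidden (parity).
Allowed pairs: 3 of 6.

3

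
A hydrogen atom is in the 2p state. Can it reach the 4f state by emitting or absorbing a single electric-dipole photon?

Δl = 3 − 1 = +2; the E1 rule Δl = ±1 is fails.
The transition is electric-dipole forbidden.

forbidden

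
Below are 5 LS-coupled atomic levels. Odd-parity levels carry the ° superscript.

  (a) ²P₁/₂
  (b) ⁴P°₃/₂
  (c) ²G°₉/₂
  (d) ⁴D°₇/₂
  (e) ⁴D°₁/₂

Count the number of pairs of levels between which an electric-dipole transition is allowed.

0

(a)–(b): forbidden (ΔS).
(a)–(c): forbidden (ΔL, ΔJ).
(a)–(d): forbidden (ΔS, ΔJ).
(a)–(e): forbidden (ΔS).
(b)–(c): forbidden (parity, ΔS, ΔL, ΔJ).
(b)–(d): forbidden (parity, ΔJ).
(b)–(e): forbidden (parity).
(c)–(d): forbidden (parity, ΔS, ΔL).
(c)–(e): forbidden (parity, ΔS, ΔL, ΔJ).
(d)–(e): forbidden (parity, ΔJ).
Allowed pairs: 0 of 10.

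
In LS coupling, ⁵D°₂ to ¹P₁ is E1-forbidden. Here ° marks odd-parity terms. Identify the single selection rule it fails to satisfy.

Parity must change: odd → even — ✓.
ΔS = 0: S: 2 → 0 — ✗.
ΔL = 0, ±1 (not L=0↔0): L: 2 → 1, ΔL = -1 — ✓.
ΔJ = 0, ±1 (not J=0↔0): J: 2 → 1, ΔJ = -1 — ✓.

the ΔS = 0 rule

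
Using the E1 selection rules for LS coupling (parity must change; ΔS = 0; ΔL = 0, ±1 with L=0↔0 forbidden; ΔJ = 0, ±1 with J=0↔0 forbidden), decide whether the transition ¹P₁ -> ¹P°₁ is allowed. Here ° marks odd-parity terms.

allowed

Initial level: S=0, L=1, J=1, parity even. Final level: S=0, L=1, J=1, parity odd.
Parity must change: even → odd — ok.
ΔS = 0: S: 0 → 0 — ok.
ΔL = 0, ±1 (not L=0↔0): L: 1 → 1, ΔL = +0 — ok.
ΔJ = 0, ±1 (not J=0↔0): J: 1 → 1, ΔJ = +0 — ok.
All four E1 rules are satisfied.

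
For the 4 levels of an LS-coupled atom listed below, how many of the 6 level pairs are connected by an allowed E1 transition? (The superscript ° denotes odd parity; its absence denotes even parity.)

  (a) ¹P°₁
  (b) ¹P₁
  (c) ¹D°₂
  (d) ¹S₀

3

(a)–(b): allowed.
(a)–(c): forbidden (parity).
(a)–(d): allowed.
(b)–(c): allowed.
(b)–(d): forbidden (parity).
(c)–(d): forbidden (ΔL, ΔJ).
Allowed pairs: 3 of 6.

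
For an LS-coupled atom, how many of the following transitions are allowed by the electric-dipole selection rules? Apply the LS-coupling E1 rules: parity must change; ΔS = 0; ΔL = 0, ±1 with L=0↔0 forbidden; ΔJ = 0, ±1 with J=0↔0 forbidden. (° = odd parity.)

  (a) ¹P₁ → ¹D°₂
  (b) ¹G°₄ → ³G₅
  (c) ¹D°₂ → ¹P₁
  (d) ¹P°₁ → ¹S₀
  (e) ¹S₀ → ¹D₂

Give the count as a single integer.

(a) allowed
(b) forbidden (ΔS fails)
(c) allowed
(d) allowed
(e) forbidden (parity, ΔL, ΔJ fail)
Total allowed: 3 of 5.

3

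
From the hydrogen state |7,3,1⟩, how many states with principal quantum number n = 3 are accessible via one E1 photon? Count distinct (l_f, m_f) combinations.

3

E1 requires Δl = ±1, so l_f ∈ {2, 4}; with 0 ≤ l_f ≤ n_f−1 = 2, the allowed l_f values are {2}.
For l_f = 2: m_f ∈ {m_i−1, m_i, m_i+1} ∩ [−2, 2] = {0, 1, 2} → 3 states.
Total: 3.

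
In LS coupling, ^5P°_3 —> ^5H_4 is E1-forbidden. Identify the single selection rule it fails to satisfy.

the ΔL = 0, ±1 rule

Parity must change: odd → even — ok.
ΔS = 0: S: 2 → 2 — ok.
ΔL = 0, ±1 (not L=0↔0): L: 1 → 5, ΔL = +4 — fails.
ΔJ = 0, ±1 (not J=0↔0): J: 3 → 4, ΔJ = +1 — ok.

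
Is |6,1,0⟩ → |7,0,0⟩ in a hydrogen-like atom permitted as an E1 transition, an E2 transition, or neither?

Δl = 0 − 1 = -1; l_i + l_f = 1.
Δm_l = +0.
E1 (Δl = ±1, |Δm_l| ≤ 1): satisfied.
E2 (Δl = 0,±2, l_i+l_f ≥ 2, |Δm_l| ≤ 2): not satisfied.

E1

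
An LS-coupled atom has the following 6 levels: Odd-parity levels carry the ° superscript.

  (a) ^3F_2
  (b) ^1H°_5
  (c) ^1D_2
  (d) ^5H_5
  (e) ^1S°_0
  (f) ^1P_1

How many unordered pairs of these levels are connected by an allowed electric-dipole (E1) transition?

(a)–(b): forbidden (ΔS, ΔL, ΔJ).
(a)–(c): forbidden (parity, ΔS).
(a)–(d): forbidden (parity, ΔS, ΔL, ΔJ).
(a)–(e): forbidden (ΔS, ΔL, ΔJ).
(a)–(f): forbidden (parity, ΔS, ΔL).
(b)–(c): forbidden (ΔL, ΔJ).
(b)–(d): forbidden (ΔS).
(b)–(e): forbidden (parity, ΔL, ΔJ).
(b)–(f): forbidden (ΔL, ΔJ).
(c)–(d): forbidden (parity, ΔS, ΔL, ΔJ).
(c)–(e): forbidden (ΔL, ΔJ).
(c)–(f): forbidden (parity).
(d)–(e): forbidden (ΔS, ΔL, ΔJ).
(d)–(f): forbidden (parity, ΔS, ΔL, ΔJ).
(e)–(f): allowed.
Allowed pairs: 1 of 15.

1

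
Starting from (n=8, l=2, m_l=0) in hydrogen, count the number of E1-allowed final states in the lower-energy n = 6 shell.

E1 requires Δl = ±1, so l_f ∈ {1, 3}; with 0 ≤ l_f ≤ n_f−1 = 5, the allowed l_f values are {1, 3}.
For l_f = 1: m_f ∈ {m_i−1, m_i, m_i+1} ∩ [−1, 1] = {-1, 0, 1} → 3 states.
For l_f = 3: m_f ∈ {m_i−1, m_i, m_i+1} ∩ [−3, 3] = {-1, 0, 1} → 3 states.
Total: 6.

6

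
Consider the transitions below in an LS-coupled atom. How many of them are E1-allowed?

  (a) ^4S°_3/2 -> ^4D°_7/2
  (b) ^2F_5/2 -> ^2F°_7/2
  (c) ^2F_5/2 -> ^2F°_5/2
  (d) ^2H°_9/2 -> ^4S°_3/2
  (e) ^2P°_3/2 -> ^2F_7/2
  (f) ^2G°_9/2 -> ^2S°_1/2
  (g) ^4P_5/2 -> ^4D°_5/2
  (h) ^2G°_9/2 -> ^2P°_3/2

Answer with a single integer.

(a) forbidden (parity, ΔL, ΔJ fail)
(b) allowed
(c) allowed
(d) forbidden (parity, ΔS, ΔL, ΔJ fail)
(e) forbidden (ΔL, ΔJ fail)
(f) forbidden (parity, ΔL, ΔJ fail)
(g) allowed
(h) forbidden (parity, ΔL, ΔJ fail)
Total allowed: 3 of 8.

3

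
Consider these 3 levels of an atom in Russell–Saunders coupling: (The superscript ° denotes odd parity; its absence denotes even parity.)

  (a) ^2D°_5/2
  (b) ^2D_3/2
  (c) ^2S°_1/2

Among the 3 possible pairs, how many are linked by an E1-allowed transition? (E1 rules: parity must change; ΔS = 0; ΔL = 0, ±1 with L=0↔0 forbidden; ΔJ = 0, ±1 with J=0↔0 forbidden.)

(a)–(b): allowed.
(a)–(c): forbidden (parity, ΔL, ΔJ).
(b)–(c): forbidden (ΔL).
Allowed pairs: 1 of 3.

1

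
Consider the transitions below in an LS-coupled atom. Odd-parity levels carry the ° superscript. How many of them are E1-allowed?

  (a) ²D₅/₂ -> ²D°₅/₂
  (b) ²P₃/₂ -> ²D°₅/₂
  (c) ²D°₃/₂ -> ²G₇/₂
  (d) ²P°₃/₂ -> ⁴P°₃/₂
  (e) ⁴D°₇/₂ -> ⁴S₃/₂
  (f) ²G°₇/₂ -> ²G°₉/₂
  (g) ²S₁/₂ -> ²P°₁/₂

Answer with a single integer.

(a) allowed
(b) allowed
(c) forbidden (ΔL, ΔJ fail)
(d) forbidden (parity, ΔS fail)
(e) forbidden (ΔL, ΔJ fail)
(f) forbidden (parity fails)
(g) allowed
Total allowed: 3 of 7.

3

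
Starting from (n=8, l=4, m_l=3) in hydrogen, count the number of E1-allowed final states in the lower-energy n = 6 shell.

5

E1 requires Δl = ±1, so l_f ∈ {3, 5}; with 0 ≤ l_f ≤ n_f−1 = 5, the allowed l_f values are {3, 5}.
For l_f = 3: m_f ∈ {m_i−1, m_i, m_i+1} ∩ [−3, 3] = {2, 3} → 2 states.
For l_f = 5: m_f ∈ {m_i−1, m_i, m_i+1} ∩ [−5, 5] = {2, 3, 4} → 3 states.
Total: 5.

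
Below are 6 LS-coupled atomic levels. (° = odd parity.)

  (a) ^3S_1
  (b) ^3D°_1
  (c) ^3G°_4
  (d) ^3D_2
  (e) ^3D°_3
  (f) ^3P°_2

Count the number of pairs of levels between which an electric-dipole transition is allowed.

4

(a)–(b): forbidden (ΔL).
(a)–(c): forbidden (ΔL, ΔJ).
(a)–(d): forbidden (parity, ΔL).
(a)–(e): forbidden (ΔL, ΔJ).
(a)–(f): allowed.
(b)–(c): forbidden (parity, ΔL, ΔJ).
(b)–(d): allowed.
(b)–(e): forbidden (parity, ΔJ).
(b)–(f): forbidden (parity).
(c)–(d): forbidden (ΔL, ΔJ).
(c)–(e): forbidden (parity, ΔL).
(c)–(f): forbidden (parity, ΔL, ΔJ).
(d)–(e): allowed.
(d)–(f): allowed.
(e)–(f): forbidden (parity).
Allowed pairs: 4 of 15.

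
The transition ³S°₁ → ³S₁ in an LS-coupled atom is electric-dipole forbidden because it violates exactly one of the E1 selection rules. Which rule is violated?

the L=0 ↔ L=0 exclusion

Parity must change: odd → even — satisfied.
ΔS = 0: S: 1 → 1 — satisfied.
ΔL = 0, ±1 (not L=0↔0): L: 0 → 0, ΔL = +0 — violated.
ΔJ = 0, ±1 (not J=0↔0): J: 1 → 1, ΔJ = +0 — satisfied.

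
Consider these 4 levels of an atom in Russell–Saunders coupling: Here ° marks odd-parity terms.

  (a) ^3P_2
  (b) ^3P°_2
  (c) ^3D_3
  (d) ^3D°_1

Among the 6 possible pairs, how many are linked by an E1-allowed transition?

3

(a)–(b): allowed.
(a)–(c): forbidden (parity).
(a)–(d): allowed.
(b)–(c): allowed.
(b)–(d): forbidden (parity).
(c)–(d): forbidden (ΔJ).
Allowed pairs: 3 of 6.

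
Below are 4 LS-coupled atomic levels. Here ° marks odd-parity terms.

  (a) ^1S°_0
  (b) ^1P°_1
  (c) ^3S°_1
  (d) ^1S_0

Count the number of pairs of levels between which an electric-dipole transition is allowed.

1

(a)–(b): forbidden (parity).
(a)–(c): forbidden (parity, ΔS, ΔL).
(a)–(d): forbidden (ΔL, ΔJ).
(b)–(c): forbidden (parity, ΔS).
(b)–(d): allowed.
(c)–(d): forbidden (ΔS, ΔL).
Allowed pairs: 1 of 6.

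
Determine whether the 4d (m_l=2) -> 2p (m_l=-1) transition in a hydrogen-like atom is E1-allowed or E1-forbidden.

Δl = 1 − 2 = -1; the E1 rule Δl = ±1 is satisfied.
m_l: 2 → -1 (Δm_l = -3). |Δm_l| ≤ 1 violated.
The transition is electric-dipole forbidden.

forbidden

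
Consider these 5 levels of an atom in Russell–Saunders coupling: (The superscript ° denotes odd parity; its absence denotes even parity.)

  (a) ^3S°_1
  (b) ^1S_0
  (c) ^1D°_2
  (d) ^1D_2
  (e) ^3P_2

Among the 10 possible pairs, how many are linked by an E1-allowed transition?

2

(a)–(b): forbidden (ΔS, ΔL).
(a)–(c): forbidden (parity, ΔS, ΔL).
(a)–(d): forbidden (ΔS, ΔL).
(a)–(e): allowed.
(b)–(c): forbidden (ΔL, ΔJ).
(b)–(d): forbidden (parity, ΔL, ΔJ).
(b)–(e): forbidden (parity, ΔS, ΔJ).
(c)–(d): allowed.
(c)–(e): forbidden (ΔS).
(d)–(e): forbidden (parity, ΔS).
Allowed pairs: 2 of 10.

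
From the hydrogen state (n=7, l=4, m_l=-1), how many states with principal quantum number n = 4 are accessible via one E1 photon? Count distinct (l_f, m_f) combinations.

E1 requires Δl = ±1, so l_f ∈ {3, 5}; with 0 ≤ l_f ≤ n_f−1 = 3, the allowed l_f values are {3}.
For l_f = 3: m_f ∈ {m_i−1, m_i, m_i+1} ∩ [−3, 3] = {-2, -1, 0} → 3 states.
Total: 3.

3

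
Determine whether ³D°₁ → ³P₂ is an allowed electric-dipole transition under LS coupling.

Reading off the term symbols: S 1→1, L 2→1, J 1→2, parity odd→even.
Parity must change: odd → even — satisfied.
ΔJ = 0, ±1 (not J=0↔0): J: 1 → 2, ΔJ = +1 — satisfied.
ΔS = 0: S: 1 → 1 — satisfied.
ΔL = 0, ±1 (not L=0↔0): L: 2 → 1, ΔL = -1 — satisfied.
All four E1 rules are satisfied.

allowed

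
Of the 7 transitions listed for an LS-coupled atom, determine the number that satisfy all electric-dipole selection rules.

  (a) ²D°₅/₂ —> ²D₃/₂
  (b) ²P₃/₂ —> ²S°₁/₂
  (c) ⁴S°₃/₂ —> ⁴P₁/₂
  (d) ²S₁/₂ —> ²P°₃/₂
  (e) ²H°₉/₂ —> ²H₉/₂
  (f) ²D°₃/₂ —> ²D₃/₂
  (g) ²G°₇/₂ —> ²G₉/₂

7

(a) allowed
(b) allowed
(c) allowed
(d) allowed
(e) allowed
(f) allowed
(g) allowed
Total allowed: 7 of 7.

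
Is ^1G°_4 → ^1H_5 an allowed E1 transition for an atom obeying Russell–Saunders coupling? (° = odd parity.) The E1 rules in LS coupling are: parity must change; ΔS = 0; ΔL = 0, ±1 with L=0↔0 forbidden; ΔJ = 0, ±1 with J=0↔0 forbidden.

ΔL = 0, ±1 (not L=0↔0): L: 4 → 5, ΔL = +1 — passes.
Parity must change: odd → even — passes.
ΔS = 0: S: 0 → 0 — passes.
ΔJ = 0, ±1 (not J=0↔0): J: 4 → 5, ΔJ = +1 — passes.
All four E1 rules are satisfied.

allowed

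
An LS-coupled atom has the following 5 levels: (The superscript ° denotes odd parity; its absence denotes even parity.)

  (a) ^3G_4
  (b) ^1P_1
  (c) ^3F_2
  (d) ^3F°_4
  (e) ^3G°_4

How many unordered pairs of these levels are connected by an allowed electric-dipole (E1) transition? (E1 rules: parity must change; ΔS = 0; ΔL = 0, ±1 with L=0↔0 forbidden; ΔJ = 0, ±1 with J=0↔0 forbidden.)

2

(a)–(b): forbidden (parity, ΔS, ΔL, ΔJ).
(a)–(c): forbidden (parity, ΔJ).
(a)–(d): allowed.
(a)–(e): allowed.
(b)–(c): forbidden (parity, ΔS, ΔL).
(b)–(d): forbidden (ΔS, ΔL, ΔJ).
(b)–(e): forbidden (ΔS, ΔL, ΔJ).
(c)–(d): forbidden (ΔJ).
(c)–(e): forbidden (ΔJ).
(d)–(e): forbidden (parity).
Allowed pairs: 2 of 10.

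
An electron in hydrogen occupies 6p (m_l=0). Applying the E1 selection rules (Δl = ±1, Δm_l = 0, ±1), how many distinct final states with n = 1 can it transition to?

1

E1 requires Δl = ±1, so l_f ∈ {0, 2}; with 0 ≤ l_f ≤ n_f−1 = 0, the allowed l_f values are {0}.
For l_f = 0: m_f ∈ {m_i−1, m_i, m_i+1} ∩ [−0, 0] = {0} → 1 state.
Total: 1.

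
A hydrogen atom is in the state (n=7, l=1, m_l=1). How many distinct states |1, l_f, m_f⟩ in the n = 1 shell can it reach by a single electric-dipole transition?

E1 requires Δl = ±1, so l_f ∈ {0, 2}; with 0 ≤ l_f ≤ n_f−1 = 0, the allowed l_f values are {0}.
For l_f = 0: m_f ∈ {m_i−1, m_i, m_i+1} ∩ [−0, 0] = {0} → 1 state.
Total: 1.

1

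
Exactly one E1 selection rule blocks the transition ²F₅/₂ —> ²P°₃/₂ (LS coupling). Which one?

the ΔL = 0, ±1 rule

Initial level: S=1/2, L=3, J=5/2, parity even. Final level: S=1/2, L=1, J=3/2, parity odd.
Parity must change: even → odd — satisfied.
ΔS = 0: S: 1/2 → 1/2 — satisfied.
ΔL = 0, ±1 (not L=0↔0): L: 3 → 1, ΔL = -2 — violated.
ΔJ = 0, ±1 (not J=0↔0): J: 5/2 → 3/2, ΔJ = -1 — satisfied.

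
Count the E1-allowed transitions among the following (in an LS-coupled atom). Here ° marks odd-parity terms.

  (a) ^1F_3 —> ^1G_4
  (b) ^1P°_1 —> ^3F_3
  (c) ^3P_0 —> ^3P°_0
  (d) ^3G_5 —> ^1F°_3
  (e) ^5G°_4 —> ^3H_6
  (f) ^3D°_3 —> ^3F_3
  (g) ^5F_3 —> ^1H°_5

1

(a) forbidden (parity fails)
(b) forbidden (ΔS, ΔL, ΔJ fail)
(c) forbidden (ΔJ fails)
(d) forbidden (ΔS, ΔJ fail)
(e) forbidden (ΔS, ΔJ fail)
(f) allowed
(g) forbidden (ΔS, ΔL, ΔJ fail)
Total allowed: 1 of 7.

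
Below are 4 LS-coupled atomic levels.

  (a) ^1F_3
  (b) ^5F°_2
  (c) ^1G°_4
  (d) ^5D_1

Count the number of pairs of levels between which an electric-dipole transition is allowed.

2

(a)–(b): forbidden (ΔS).
(a)–(c): allowed.
(a)–(d): forbidden (parity, ΔS, ΔJ).
(b)–(c): forbidden (parity, ΔS, ΔJ).
(b)–(d): allowed.
(c)–(d): forbidden (ΔS, ΔL, ΔJ).
Allowed pairs: 2 of 6.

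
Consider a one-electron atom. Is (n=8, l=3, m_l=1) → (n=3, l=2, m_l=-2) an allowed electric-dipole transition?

forbidden

Initial l = 3, final l = 2, so Δl = -1. E1 requires Δl = ±1: satisfied.
Δm_l = -2 − (1) = -3. E1 requires Δm_l = 0, ±1: violated.
The transition is electric-dipole forbidden.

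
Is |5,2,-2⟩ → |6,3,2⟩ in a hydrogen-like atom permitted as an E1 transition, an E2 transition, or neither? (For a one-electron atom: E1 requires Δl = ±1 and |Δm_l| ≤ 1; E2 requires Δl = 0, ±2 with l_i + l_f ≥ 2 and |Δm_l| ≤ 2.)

neither

Δl = 3 − 2 = +1; l_i + l_f = 5.
Δm_l = +4.
E1 (Δl = ±1, |Δm_l| ≤ 1): not satisfied.
E2 (Δl = 0,±2, l_i+l_f ≥ 2, |Δm_l| ≤ 2): not satisfied.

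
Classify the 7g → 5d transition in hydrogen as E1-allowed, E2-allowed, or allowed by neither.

Δl = 2 − 4 = -2; l_i + l_f = 6.
E1 (Δl = ±1): not satisfied.
E2 (Δl = 0,±2, l_i+l_f ≥ 2): satisfied.

E2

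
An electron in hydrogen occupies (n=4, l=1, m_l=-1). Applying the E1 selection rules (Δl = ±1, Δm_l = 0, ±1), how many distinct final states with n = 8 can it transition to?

E1 requires Δl = ±1, so l_f ∈ {0, 2}; with 0 ≤ l_f ≤ n_f−1 = 7, the allowed l_f values are {0, 2}.
For l_f = 0: m_f ∈ {m_i−1, m_i, m_i+1} ∩ [−0, 0] = {0} → 1 state.
For l_f = 2: m_f ∈ {m_i−1, m_i, m_i+1} ∩ [−2, 2] = {-2, -1, 0} → 3 states.
Total: 4.

4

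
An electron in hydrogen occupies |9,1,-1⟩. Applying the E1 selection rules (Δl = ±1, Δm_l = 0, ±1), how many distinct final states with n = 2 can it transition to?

1

E1 requires Δl = ±1, so l_f ∈ {0, 2}; with 0 ≤ l_f ≤ n_f−1 = 1, the allowed l_f values are {0}.
For l_f = 0: m_f ∈ {m_i−1, m_i, m_i+1} ∩ [−0, 0] = {0} → 1 state.
Total: 1.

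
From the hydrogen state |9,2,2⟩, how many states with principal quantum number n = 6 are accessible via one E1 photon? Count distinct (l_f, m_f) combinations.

E1 requires Δl = ±1, so l_f ∈ {1, 3}; with 0 ≤ l_f ≤ n_f−1 = 5, the allowed l_f values are {1, 3}.
For l_f = 1: m_f ∈ {m_i−1, m_i, m_i+1} ∩ [−1, 1] = {1} → 1 state.
For l_f = 3: m_f ∈ {m_i−1, m_i, m_i+1} ∩ [−3, 3] = {1, 2, 3} → 3 states.
Total: 4.

4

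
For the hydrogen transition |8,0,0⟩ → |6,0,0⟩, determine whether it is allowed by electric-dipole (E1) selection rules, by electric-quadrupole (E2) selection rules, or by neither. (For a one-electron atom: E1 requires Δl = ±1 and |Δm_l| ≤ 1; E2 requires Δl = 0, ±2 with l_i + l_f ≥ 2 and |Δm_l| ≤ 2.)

neither

Δl = 0 − 0 = +0; l_i + l_f = 0.
Δm_l = +0.
E1 (Δl = ±1, |Δm_l| ≤ 1): not satisfied.
E2 (Δl = 0,±2, l_i+l_f ≥ 2, |Δm_l| ≤ 2): not satisfied.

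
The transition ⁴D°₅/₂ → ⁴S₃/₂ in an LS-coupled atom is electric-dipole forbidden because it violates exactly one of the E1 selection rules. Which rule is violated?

Initial level: S=3/2, L=2, J=5/2, parity odd. Final level: S=3/2, L=0, J=3/2, parity even.
Parity must change: odd → even — satisfied.
ΔS = 0: S: 3/2 → 3/2 — satisfied.
ΔL = 0, ±1 (not L=0↔0): L: 2 → 0, ΔL = -2 — violated.
ΔJ = 0, ±1 (not J=0↔0): J: 5/2 → 3/2, ΔJ = -1 — satisfied.

the ΔL = 0, ±1 rule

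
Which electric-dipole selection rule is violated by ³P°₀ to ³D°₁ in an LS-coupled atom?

ΔS = 0: S: 1 → 1 — satisfied.
ΔJ = 0, ±1 (not J=0↔0): J: 0 → 1, ΔJ = +1 — satisfied.
Parity must change: odd → odd — violated.
ΔL = 0, ±1 (not L=0↔0): L: 1 → 2, ΔL = +1 — satisfied.

parity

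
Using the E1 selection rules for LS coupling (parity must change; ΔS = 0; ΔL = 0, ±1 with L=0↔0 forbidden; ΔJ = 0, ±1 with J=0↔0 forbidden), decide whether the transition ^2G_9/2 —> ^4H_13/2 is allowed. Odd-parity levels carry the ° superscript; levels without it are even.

Parity must change: even → even — violated.
ΔJ = 0, ±1 (not J=0↔0): J: 9/2 → 13/2, ΔJ = +2 — violated.
ΔS = 0: S: 1/2 → 3/2 — violated.
ΔL = 0, ±1 (not L=0↔0): L: 4 → 5, ΔL = +1 — satisfied.
Rule(s) violated: parity, ΔS, ΔJ.

forbidden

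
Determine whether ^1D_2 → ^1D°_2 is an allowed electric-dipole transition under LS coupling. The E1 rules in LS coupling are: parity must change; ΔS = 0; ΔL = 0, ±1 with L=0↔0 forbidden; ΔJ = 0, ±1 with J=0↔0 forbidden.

Parity must change: even → odd — ✓.
ΔS = 0: S: 0 → 0 — ✓.
ΔL = 0, ±1 (not L=0↔0): L: 2 → 2, ΔL = +0 — ✓.
ΔJ = 0, ±1 (not J=0↔0): J: 2 → 2, ΔJ = +0 — ✓.
All four E1 rules are satisfied.

allowed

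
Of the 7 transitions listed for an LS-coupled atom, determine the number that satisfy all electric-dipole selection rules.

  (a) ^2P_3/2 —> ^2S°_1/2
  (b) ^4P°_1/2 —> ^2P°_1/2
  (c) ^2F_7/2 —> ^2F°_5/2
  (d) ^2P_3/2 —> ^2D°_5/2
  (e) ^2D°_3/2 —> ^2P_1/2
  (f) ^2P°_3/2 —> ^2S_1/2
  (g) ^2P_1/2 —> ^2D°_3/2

(a) allowed
(b) forbidden (parity, ΔS fail)
(c) allowed
(d) allowed
(e) allowed
(f) allowed
(g) allowed
Total allowed: 6 of 7.

6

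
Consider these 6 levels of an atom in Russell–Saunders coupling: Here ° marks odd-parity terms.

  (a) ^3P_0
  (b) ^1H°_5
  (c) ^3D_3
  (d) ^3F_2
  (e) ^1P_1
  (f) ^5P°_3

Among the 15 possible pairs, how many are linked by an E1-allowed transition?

(a)–(b): forbidden (ΔS, ΔL, ΔJ).
(a)–(c): forbidden (parity, ΔJ).
(a)–(d): forbidden (parity, ΔL, ΔJ).
(a)–(e): forbidden (parity, ΔS).
(a)–(f): forbidden (ΔS, ΔJ).
(b)–(c): forbidden (ΔS, ΔL, ΔJ).
(b)–(d): forbidden (ΔS, ΔL, ΔJ).
(b)–(e): forbidden (ΔL, ΔJ).
(b)–(f): forbidden (parity, ΔS, ΔL, ΔJ).
(c)–(d): forbidden (parity).
(c)–(e): forbidden (parity, ΔS, ΔJ).
(c)–(f): forbidden (ΔS).
(d)–(e): forbidden (parity, ΔS, ΔL).
(d)–(f): forbidden (ΔS, ΔL).
(e)–(f): forbidden (ΔS, ΔJ).
Allowed pairs: 0 of 15.

0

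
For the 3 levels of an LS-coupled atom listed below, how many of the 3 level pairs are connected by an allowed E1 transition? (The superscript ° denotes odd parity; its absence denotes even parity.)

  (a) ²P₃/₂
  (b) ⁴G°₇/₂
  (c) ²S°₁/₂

(a)–(b): forbidden (ΔS, ΔL, ΔJ).
(a)–(c): allowed.
(b)–(c): forbidden (parity, ΔS, ΔL, ΔJ).
Allowed pairs: 1 of 3.

1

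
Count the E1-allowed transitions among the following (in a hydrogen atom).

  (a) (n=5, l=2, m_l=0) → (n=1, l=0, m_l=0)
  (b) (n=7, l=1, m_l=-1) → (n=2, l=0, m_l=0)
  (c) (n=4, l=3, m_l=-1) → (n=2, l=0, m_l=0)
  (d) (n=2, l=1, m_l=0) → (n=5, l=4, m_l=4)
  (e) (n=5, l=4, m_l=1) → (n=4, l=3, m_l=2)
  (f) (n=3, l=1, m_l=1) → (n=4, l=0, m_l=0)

3

(a) forbidden — Δl = -2 (E1 requires Δl = ±1)
(b) allowed
(c) forbidden — Δl = -3 (E1 requires Δl = ±1)
(d) forbidden — Δl = +3 (E1 requires Δl = ±1); Δm_l = +4 (E1 requires Δm_l = 0, ±1)
(e) allowed
(f) allowed
Total allowed: 3 of 6.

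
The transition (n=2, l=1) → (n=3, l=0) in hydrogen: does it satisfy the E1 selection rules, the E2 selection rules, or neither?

Δl = 0 − 1 = -1; l_i + l_f = 1.
E1 (Δl = ±1): satisfied.
E2 (Δl = 0,±2, l_i+l_f ≥ 2): not satisfied.

E1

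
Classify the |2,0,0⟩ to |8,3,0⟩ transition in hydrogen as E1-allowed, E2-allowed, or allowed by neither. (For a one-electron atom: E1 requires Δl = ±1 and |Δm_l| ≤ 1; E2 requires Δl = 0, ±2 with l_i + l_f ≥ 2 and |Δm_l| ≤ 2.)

Δl = 3 − 0 = +3; l_i + l_f = 3.
Δm_l = +0.
E1 (Δl = ±1, |Δm_l| ≤ 1): not satisfied.
E2 (Δl = 0,±2, l_i+l_f ≥ 2, |Δm_l| ≤ 2): not satisfied.

neither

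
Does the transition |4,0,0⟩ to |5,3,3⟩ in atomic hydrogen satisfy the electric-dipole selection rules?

l: 0 → 3 (Δl = +3). Δl = ±1 fails.
Δm_l = 3 − (0) = +3. E1 requires Δm_l = 0, ±1: fails.
The transition is electric-dipole forbidden.

forbidden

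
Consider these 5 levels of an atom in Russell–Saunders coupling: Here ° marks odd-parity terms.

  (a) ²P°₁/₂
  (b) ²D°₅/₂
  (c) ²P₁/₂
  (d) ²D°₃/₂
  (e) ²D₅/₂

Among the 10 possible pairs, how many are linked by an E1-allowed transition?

(a)–(b): forbidden (parity, ΔJ).
(a)–(c): allowed.
(a)–(d): forbidden (parity).
(a)–(e): forbidden (ΔJ).
(b)–(c): forbidden (ΔJ).
(b)–(d): forbidden (parity).
(b)–(e): allowed.
(c)–(d): allowed.
(c)–(e): forbidden (parity, ΔJ).
(d)–(e): allowed.
Allowed pairs: 4 of 10.

4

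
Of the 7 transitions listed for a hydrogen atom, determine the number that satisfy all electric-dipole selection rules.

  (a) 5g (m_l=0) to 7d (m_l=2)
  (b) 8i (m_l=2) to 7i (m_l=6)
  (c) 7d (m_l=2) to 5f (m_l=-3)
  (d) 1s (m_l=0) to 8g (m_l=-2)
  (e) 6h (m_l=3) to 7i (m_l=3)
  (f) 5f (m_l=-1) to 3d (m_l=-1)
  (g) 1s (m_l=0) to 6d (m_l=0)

(a) forbidden — Δl = -2 (E1 requires Δl = ±1); Δm_l = +2 (E1 requires Δm_l = 0, ±1)
(b) forbidden — Δl = +0 (E1 requires Δl = ±1); Δm_l = +4 (E1 requires Δm_l = 0, ±1)
(c) forbidden — Δm_l = -5 (E1 requires Δm_l = 0, ±1)
(d) forbidden — Δl = +4 (E1 requires Δl = ±1); Δm_l = -2 (E1 requires Δm_l = 0, ±1)
(e) allowed
(f) allowed
(g) forbidden — Δl = +2 (E1 requires Δl = ±1)
Total allowed: 2 of 7.

2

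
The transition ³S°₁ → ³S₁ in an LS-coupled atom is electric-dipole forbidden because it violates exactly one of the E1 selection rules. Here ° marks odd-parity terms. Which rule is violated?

Parity must change: odd → even — satisfied.
ΔS = 0: S: 1 → 1 — satisfied.
ΔL = 0, ±1 (not L=0↔0): L: 0 → 0, ΔL = +0 — violated.
ΔJ = 0, ±1 (not J=0↔0): J: 1 → 1, ΔJ = +0 — satisfied.

the L=0 ↔ L=0 exclusion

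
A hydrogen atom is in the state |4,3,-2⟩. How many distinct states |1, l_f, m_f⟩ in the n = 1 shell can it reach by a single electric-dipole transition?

E1 requires l_f ∈ {2, 4}, but neither lies in [0, 0], so no final state is reachable.
Total: 0.

0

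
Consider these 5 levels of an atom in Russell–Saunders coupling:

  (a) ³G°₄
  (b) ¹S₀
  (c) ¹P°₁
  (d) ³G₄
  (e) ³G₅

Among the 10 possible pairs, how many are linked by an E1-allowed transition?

3

(a)–(b): forbidden (ΔS, ΔL, ΔJ).
(a)–(c): forbidden (parity, ΔS, ΔL, ΔJ).
(a)–(d): allowed.
(a)–(e): allowed.
(b)–(c): allowed.
(b)–(d): forbidden (parity, ΔS, ΔL, ΔJ).
(b)–(e): forbidden (parity, ΔS, ΔL, ΔJ).
(c)–(d): forbidden (ΔS, ΔL, ΔJ).
(c)–(e): forbidden (ΔS, ΔL, ΔJ).
(d)–(e): forbidden (parity).
Allowed pairs: 3 of 10.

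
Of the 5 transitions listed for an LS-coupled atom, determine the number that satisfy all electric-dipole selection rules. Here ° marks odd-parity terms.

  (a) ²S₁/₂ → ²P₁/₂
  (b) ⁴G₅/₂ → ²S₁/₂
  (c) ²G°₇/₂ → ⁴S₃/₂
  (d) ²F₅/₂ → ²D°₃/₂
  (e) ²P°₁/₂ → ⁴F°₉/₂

1

(a) forbidden (parity fails)
(b) forbidden (parity, ΔS, ΔL, ΔJ fail)
(c) forbidden (ΔS, ΔL, ΔJ fail)
(d) allowed
(e) forbidden (parity, ΔS, ΔL, ΔJ fail)
Total allowed: 1 of 5.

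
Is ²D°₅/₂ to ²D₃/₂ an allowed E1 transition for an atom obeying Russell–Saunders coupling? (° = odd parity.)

Parity must change: odd → even — satisfied.
ΔS = 0: S: 1/2 → 1/2 — satisfied.
ΔL = 0, ±1 (not L=0↔0): L: 2 → 2, ΔL = +0 — satisfied.
ΔJ = 0, ±1 (not J=0↔0): J: 5/2 → 3/2, ΔJ = -1 — satisfied.
All four E1 rules are satisfied.

allowed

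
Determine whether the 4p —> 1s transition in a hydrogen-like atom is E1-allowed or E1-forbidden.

allowed

l: 1 → 0 (Δl = -1). Δl = ±1 ok.
All E1 selection rules are satisfied.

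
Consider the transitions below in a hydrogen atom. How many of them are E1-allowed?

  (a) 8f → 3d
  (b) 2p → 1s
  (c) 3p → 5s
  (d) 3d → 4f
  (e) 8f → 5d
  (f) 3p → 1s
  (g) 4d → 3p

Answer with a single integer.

(a) allowed
(b) allowed
(c) allowed
(d) allowed
(e) allowed
(f) allowed
(g) allowed
Total allowed: 7 of 7.

7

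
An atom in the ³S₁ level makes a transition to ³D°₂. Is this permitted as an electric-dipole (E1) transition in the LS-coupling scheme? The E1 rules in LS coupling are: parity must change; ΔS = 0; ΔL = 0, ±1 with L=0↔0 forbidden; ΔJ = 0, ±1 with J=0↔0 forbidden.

forbidden

Parity must change: even → odd — satisfied.
ΔS = 0: S: 1 → 1 — satisfied.
ΔL = 0, ±1 (not L=0↔0): L: 0 → 2, ΔL = +2 — violated.
ΔJ = 0, ±1 (not J=0↔0): J: 1 → 2, ΔJ = +1 — satisfied.
Rule(s) violated: ΔL.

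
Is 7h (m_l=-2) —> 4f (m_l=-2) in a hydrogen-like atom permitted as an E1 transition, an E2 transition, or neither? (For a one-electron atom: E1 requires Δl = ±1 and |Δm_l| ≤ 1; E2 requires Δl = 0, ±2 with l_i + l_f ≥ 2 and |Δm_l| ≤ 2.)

Δl = 3 − 5 = -2; l_i + l_f = 8.
Δm_l = +0.
E1 (Δl = ±1, |Δm_l| ≤ 1): not satisfied.
E2 (Δl = 0,±2, l_i+l_f ≥ 2, |Δm_l| ≤ 2): satisfied.

E2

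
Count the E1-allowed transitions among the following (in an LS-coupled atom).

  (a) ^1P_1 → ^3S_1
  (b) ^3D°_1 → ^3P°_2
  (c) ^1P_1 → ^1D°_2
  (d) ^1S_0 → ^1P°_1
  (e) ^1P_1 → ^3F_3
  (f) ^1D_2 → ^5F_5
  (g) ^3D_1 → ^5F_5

2

(a) forbidden (parity, ΔS fail)
(b) forbidden (parity fails)
(c) allowed
(d) allowed
(e) forbidden (parity, ΔS, ΔL, ΔJ fail)
(f) forbidden (parity, ΔS, ΔJ fail)
(g) forbidden (parity, ΔS, ΔJ fail)
Total allowed: 2 of 7.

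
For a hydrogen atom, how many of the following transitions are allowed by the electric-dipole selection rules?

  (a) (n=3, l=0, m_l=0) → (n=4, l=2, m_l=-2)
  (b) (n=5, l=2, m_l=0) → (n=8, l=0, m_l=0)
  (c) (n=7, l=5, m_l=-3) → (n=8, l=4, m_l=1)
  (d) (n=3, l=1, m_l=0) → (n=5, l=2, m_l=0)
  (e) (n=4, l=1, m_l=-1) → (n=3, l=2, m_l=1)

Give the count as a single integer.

1

(a) forbidden — Δl = +2 (E1 requires Δl = ±1); Δm_l = -2 (E1 requires Δm_l = 0, ±1)
(b) forbidden — Δl = -2 (E1 requires Δl = ±1)
(c) forbidden — Δm_l = +4 (E1 requires Δm_l = 0, ±1)
(d) allowed
(e) forbidden — Δm_l = +2 (E1 requires Δm_l = 0, ±1)
Total allowed: 1 of 5.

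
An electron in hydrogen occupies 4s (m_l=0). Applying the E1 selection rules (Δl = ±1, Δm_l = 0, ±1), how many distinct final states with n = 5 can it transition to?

3

E1 requires Δl = ±1, so l_f ∈ {-1, 1}; with 0 ≤ l_f ≤ n_f−1 = 4, the allowed l_f values are {1}.
For l_f = 1: m_f ∈ {m_i−1, m_i, m_i+1} ∩ [−1, 1] = {-1, 0, 1} → 3 states.
Total: 3.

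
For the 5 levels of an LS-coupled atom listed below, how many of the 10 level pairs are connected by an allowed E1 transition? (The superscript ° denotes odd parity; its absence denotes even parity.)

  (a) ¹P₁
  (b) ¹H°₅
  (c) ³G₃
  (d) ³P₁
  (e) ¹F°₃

(a)–(b): forbidden (ΔL, ΔJ).
(a)–(c): forbidden (parity, ΔS, ΔL, ΔJ).
(a)–(d): forbidden (parity, ΔS).
(a)–(e): forbidden (ΔL, ΔJ).
(b)–(c): forbidden (ΔS, ΔJ).
(b)–(d): forbidden (ΔS, ΔL, ΔJ).
(b)–(e): forbidden (parity, ΔL, ΔJ).
(c)–(d): forbidden (parity, ΔL, ΔJ).
(c)–(e): forbidden (ΔS).
(d)–(e): forbidden (ΔS, ΔL, ΔJ).
Allowed pairs: 0 of 10.

0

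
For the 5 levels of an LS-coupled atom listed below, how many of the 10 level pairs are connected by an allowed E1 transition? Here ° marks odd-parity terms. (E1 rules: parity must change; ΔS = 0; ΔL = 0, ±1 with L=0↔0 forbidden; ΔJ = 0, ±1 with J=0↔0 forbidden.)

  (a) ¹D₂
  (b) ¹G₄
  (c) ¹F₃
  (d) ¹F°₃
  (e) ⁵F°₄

(a)–(b): forbidden (parity, ΔL, ΔJ).
(a)–(c): forbidden (parity).
(a)–(d): allowed.
(a)–(e): forbidden (ΔS, ΔJ).
(b)–(c): forbidden (parity).
(b)–(d): allowed.
(b)–(e): forbidden (ΔS).
(c)–(d): allowed.
(c)–(e): forbidden (ΔS).
(d)–(e): forbidden (parity, ΔS).
Allowed pairs: 3 of 10.

3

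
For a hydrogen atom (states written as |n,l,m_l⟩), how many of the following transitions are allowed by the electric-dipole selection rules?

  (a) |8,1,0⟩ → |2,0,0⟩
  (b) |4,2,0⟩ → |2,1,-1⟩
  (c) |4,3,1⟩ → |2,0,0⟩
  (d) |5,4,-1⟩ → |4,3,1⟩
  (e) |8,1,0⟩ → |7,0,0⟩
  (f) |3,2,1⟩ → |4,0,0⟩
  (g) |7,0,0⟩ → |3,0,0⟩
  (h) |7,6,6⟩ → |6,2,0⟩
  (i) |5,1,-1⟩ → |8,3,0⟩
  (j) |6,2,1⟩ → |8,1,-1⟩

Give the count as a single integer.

(a) allowed
(b) allowed
(c) forbidden — Δl = -3 (E1 requires Δl = ±1)
(d) forbidden — Δm_l = +2 (E1 requires Δm_l = 0, ±1)
(e) allowed
(f) forbidden — Δl = -2 (E1 requires Δl = ±1)
(g) forbidden — Δl = +0 (E1 requires Δl = ±1)
(h) forbidden — Δl = -4 (E1 requires Δl = ±1); Δm_l = -6 (E1 requires Δm_l = 0, ±1)
(i) forbidden — Δl = +2 (E1 requires Δl = ±1)
(j) forbidden — Δm_l = -2 (E1 requires Δm_l = 0, ±1)
Total allowed: 3 of 10.

3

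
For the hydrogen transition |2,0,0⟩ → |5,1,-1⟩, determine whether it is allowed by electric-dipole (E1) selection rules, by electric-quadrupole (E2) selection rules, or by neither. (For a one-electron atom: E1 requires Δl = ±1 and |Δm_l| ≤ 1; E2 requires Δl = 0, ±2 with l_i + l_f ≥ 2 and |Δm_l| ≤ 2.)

Δl = 1 − 0 = +1; l_i + l_f = 1.
Δm_l = -1.
E1 (Δl = ±1, |Δm_l| ≤ 1): satisfied.
E2 (Δl = 0,±2, l_i+l_f ≥ 2, |Δm_l| ≤ 2): not satisfied.

E1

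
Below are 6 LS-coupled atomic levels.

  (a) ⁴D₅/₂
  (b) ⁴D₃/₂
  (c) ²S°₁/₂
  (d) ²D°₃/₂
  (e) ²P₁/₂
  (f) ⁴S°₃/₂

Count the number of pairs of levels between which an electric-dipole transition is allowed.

2

(a)–(b): forbidden (parity).
(a)–(c): forbidden (ΔS, ΔL, ΔJ).
(a)–(d): forbidden (ΔS).
(a)–(e): forbidden (parity, ΔS, ΔJ).
(a)–(f): forbidden (ΔL).
(b)–(c): forbidden (ΔS, ΔL).
(b)–(d): forbidden (ΔS).
(b)–(e): forbidden (parity, ΔS).
(b)–(f): forbidden (ΔL).
(c)–(d): forbidden (parity, ΔL).
(c)–(e): allowed.
(c)–(f): forbidden (parity, ΔS, ΔL).
(d)–(e): allowed.
(d)–(f): forbidden (parity, ΔS, ΔL).
(e)–(f): forbidden (ΔS).
Allowed pairs: 2 of 15.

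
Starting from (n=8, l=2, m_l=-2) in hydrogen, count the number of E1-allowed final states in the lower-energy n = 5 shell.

E1 requires Δl = ±1, so l_f ∈ {1, 3}; with 0 ≤ l_f ≤ n_f−1 = 4, the allowed l_f values are {1, 3}.
For l_f = 1: m_f ∈ {m_i−1, m_i, m_i+1} ∩ [−1, 1] = {-1} → 1 state.
For l_f = 3: m_f ∈ {m_i−1, m_i, m_i+1} ∩ [−3, 3] = {-3, -2, -1} → 3 states.
Total: 4.

4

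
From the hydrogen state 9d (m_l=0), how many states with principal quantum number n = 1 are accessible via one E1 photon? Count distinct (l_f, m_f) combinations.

0

E1 requires l_f ∈ {1, 3}, but neither lies in [0, 0], so no final state is reachable.
Total: 0.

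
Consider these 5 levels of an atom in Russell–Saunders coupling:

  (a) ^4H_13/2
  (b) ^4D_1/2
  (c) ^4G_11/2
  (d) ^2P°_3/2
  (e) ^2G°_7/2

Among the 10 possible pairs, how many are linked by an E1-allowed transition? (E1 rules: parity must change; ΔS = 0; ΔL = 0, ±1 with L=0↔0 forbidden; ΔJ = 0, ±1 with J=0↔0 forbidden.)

(a)–(b): forbidden (parity, ΔL, ΔJ).
(a)–(c): forbidden (parity).
(a)–(d): forbidden (ΔS, ΔL, ΔJ).
(a)–(e): forbidden (ΔS, ΔJ).
(b)–(c): forbidden (parity, ΔL, ΔJ).
(b)–(d): forbidden (ΔS).
(b)–(e): forbidden (ΔS, ΔL, ΔJ).
(c)–(d): forbidden (ΔS, ΔL, ΔJ).
(c)–(e): forbidden (ΔS, ΔJ).
(d)–(e): forbidden (parity, ΔL, ΔJ).
Allowed pairs: 0 of 10.

0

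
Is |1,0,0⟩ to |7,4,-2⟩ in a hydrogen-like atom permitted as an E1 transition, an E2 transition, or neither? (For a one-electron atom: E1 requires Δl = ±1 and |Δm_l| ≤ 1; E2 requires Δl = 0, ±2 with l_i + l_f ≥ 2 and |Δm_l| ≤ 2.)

neither

Δl = 4 − 0 = +4; l_i + l_f = 4.
Δm_l = -2.
E1 (Δl = ±1, |Δm_l| ≤ 1): not satisfied.
E2 (Δl = 0,±2, l_i+l_f ≥ 2, |Δm_l| ≤ 2): not satisfied.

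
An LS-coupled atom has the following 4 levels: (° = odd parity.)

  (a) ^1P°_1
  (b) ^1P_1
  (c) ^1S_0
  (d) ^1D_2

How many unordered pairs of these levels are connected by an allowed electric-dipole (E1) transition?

3

(a)–(b): allowed.
(a)–(c): allowed.
(a)–(d): allowed.
(b)–(c): forbidden (parity).
(b)–(d): forbidden (parity).
(c)–(d): forbidden (parity, ΔL, ΔJ).
Allowed pairs: 3 of 6.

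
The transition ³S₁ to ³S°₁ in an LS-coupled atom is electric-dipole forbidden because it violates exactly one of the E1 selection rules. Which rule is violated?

the L=0 ↔ L=0 exclusion

Initial level: S=1, L=0, J=1, parity even. Final level: S=1, L=0, J=1, parity odd.
Parity must change: even → odd — passes.
ΔS = 0: S: 1 → 1 — passes.
ΔL = 0, ±1 (not L=0↔0): L: 0 → 0, ΔL = +0 — fails.
ΔJ = 0, ±1 (not J=0↔0): J: 1 → 1, ΔJ = +0 — passes.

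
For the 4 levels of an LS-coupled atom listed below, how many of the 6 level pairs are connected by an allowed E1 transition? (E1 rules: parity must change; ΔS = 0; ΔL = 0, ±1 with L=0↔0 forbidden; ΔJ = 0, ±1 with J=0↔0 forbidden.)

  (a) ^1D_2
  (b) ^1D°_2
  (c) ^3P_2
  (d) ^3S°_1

(a)–(b): allowed.
(a)–(c): forbidden (parity, ΔS).
(a)–(d): forbidden (ΔS, ΔL).
(b)–(c): forbidden (ΔS).
(b)–(d): forbidden (parity, ΔS, ΔL).
(c)–(d): allowed.
Allowed pairs: 2 of 6.

2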